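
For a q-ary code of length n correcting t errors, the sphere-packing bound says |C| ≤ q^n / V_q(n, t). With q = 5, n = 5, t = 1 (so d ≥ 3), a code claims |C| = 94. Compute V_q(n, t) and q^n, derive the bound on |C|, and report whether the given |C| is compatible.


V_q(n, t) = 21, q^n = 3125, Hamming bound = 148, |C| = 94 ≤ bound (satisfied).

Step 1: Compute V_q(n, t) = Σ_{j=0}^1 C(n, j) (q−1)^j.
  j = 0: C(5,0)·(4)^0 = 1·1 = 1.
  j = 1: C(5,1)·(4)^1 = 5·4 = 20.
  V_q(n, t) = 1 + 20 = 21.
Step 2: q^n = 5^5 = 3125.
Step 3: Hamming bound ⌊q^n / V_q(n,t)⌋ = ⌊3125/21⌋ = 148.
Step 4: Compare |C| = 94 to 148: satisfied.
The claimed |C| lies below the Hamming bound.


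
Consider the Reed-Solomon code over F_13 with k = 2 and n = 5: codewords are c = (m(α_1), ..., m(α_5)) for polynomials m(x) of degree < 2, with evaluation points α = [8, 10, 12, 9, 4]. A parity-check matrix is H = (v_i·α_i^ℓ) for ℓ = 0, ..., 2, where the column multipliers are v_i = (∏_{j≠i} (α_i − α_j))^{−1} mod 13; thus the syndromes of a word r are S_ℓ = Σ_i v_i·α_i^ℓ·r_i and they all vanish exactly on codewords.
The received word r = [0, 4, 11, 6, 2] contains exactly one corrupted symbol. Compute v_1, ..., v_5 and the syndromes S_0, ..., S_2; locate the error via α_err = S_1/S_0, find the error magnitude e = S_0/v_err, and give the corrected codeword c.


S = (9, 12, 3), error at position 2, error magnitude e = 5, c = [0, 12, 11, 6, 2].

Step 1: column multipliers v_i = (∏_{j≠i}(α_i − α_j))^{−1} mod 13.
  i = 1 (α = 8): (8−10)(8−12)(8−9)(8−4) = (−2)·(−4)·(−1)·4 = −32 ≡ 7, so v_1 = 7^{−1} = 2 (mod 13).
  i = 2 (α = 10): (10−8)(10−12)(10−9)(10−4) = 2·(−2)·1·6 = −24 ≡ 2, so v_2 = 2^{−1} = 7 (mod 13).
  i = 3 (α = 12): (12−8)(12−10)(12−9)(12−4) = 4·2·3·8 = 192 ≡ 10, so v_3 = 10^{−1} = 4 (mod 13).
  i = 4 (α = 9): (9−8)(9−10)(9−12)(9−4) = 1·(−1)·(−3)·5 = 15 ≡ 2, so v_4 = 2^{−1} = 7 (mod 13).
  i = 5 (α = 4): (4−8)(4−10)(4−12)(4−9) = (−4)·(−6)·(−8)·(−5) = 960 ≡ 11, so v_5 = 11^{−1} = 6 (mod 13).
  v = [2, 7, 4, 7, 6].
Step 2: syndromes of r = [0, 4, 11, 6, 2] (all sums mod 13).
  S_0 = Σ v_i r_i = 2·0 + 7·4 + 4·11 + 7·6 + 6·2 = 126 ≡ 9.
  S_1 = Σ v_i α_i r_i = 2·8·0 + 7·10·4 + 4·12·11 + 7·9·6 + 6·4·2 = 1234 ≡ 12.
  α_i^2 mod 13 = [12, 9, 1, 3, 3].
  S_2 = Σ v_i α_i^2 r_i = 2·12·0 + 7·9·4 + 4·1·11 + 7·3·6 + 6·3·2 = 458 ≡ 3.
  S = (9, 12, 3) ≠ 0, so r is not a codeword (an error is present).
Step 3: locate the error. For a single error e at position i, S_ℓ = v_i·e·α_i^ℓ, so α_err = S_1/S_0.
  S_0^{−1} = 9^{−1} = 3 (mod 13), so α_err = 12·3 = 36 ≡ 10 = α_2. Error position i = 2.
  Consistency check: S_2/S_1 = 3·12 = 36 ≡ 10 = α_err ✓ (single-error assumption holds).
Step 4: error magnitude e = S_0/v_2 = S_0·∏_{j≠2}(α_2 − α_j) = 9·2 = 18 ≡ 5 (mod 13).
Step 5: correct position 2: c_2 = r_2 − e = 4 − 5 ≡ 12 (mod 13). Hence c = [0, 12, 11, 6, 2].
  Check: interpolating c through the α_i gives m(x) = 4 + 6·x (degree < 2) with m(α_i) = c_i for every i, so c is indeed a codeword.


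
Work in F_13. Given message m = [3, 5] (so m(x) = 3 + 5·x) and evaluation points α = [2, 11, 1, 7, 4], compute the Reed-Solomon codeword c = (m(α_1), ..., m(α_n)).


c = [0, 6, 8, 12, 10]

Message polynomial: m(x) = 3 + 5·x (mod 13).
For each evaluation point α_i, compute m(α_i) mod 13:
  α_1 = 2: Horner steps 5 → 0, so m(2) = 0.
  α_2 = 11: Horner steps 5 → 6, so m(11) = 6.
  α_3 = 1: Horner steps 5 → 8, so m(1) = 8.
  α_4 = 7: Horner steps 5 → 12, so m(7) = 12.
  α_5 = 4: Horner steps 5 → 10, so m(4) = 10.
Codeword c = [0, 6, 8, 12, 10] ∈ F_13^5.


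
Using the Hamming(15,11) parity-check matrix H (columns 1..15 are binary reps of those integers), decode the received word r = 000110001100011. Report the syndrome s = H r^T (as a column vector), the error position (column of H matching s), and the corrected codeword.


s = (0, 0, 1, 1)^T, error position = 3, corrected codeword c = 001110001100011

Compute s = H r^T mod 2 one row at a time:
  s_1 = 0 + 1 + 1 + 0 + 0 + 0 + 1 + 1 = 4 ≡ 0 (mod 2).
  s_2 = 1 + 1 + 0 + 0 + 0 + 0 + 1 + 1 = 4 ≡ 0 (mod 2).
  s_3 = 0 + 0 + 0 + 0 + 1 + 0 + 1 + 1 = 3 ≡ 1 (mod 2).
  s_4 = 0 + 0 + 1 + 0 + 1 + 0 + 0 + 1 = 3 ≡ 1 (mod 2).
s = (0, 0, 1, 1)^T — this equals column 3 of H (binary 0011), so error is at position 3.
Correct: flip bit 3 of r = 000110001100011 to get c = 001110001100011.


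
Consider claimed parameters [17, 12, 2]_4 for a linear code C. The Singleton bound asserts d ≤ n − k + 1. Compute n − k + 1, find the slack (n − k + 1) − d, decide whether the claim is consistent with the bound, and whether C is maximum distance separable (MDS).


Singleton RHS = n − k + 1 = 6, slack = 4, bound satisfied, not MDS.

Singleton bound: d ≤ n − k + 1.
Here n = 17, k = 12, so n − k + 1 = 6.
Given d = 2, check d ≤ 6: YES.
Slack = (n − k + 1) − d = 4.
The code is NOT MDS (slack = 4 > 0).
Description: the claimed parameters are [17, 12, 2]_4; such a code would be non-MDS.


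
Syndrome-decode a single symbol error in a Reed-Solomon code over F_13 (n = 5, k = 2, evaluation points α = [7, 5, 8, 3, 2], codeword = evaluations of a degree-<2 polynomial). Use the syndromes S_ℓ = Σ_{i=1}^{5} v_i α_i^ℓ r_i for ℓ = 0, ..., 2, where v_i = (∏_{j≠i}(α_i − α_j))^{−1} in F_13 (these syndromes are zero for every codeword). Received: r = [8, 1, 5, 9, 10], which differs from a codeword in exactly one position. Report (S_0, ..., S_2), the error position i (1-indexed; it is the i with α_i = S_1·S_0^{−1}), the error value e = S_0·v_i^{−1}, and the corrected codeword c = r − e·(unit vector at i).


S = (11, 7, 8), error at position 4, error magnitude e = 2, c = [8, 1, 5, 7, 10].

Step 1: column multipliers v_i = (∏_{j≠i}(α_i − α_j))^{−1} mod 13.
  i = 1 (α = 7): (7−5)(7−8)(7−3)(7−2) = 2·(−1)·4·5 = −40 ≡ 12, so v_1 = 12^{−1} = 12 (mod 13).
  i = 2 (α = 5): (5−7)(5−8)(5−3)(5−2) = (−2)·(−3)·2·3 = 36 ≡ 10, so v_2 = 10^{−1} = 4 (mod 13).
  i = 3 (α = 8): (8−7)(8−5)(8−3)(8−2) = 1·3·5·6 = 90 ≡ 12, so v_3 = 12^{−1} = 12 (mod 13).
  i = 4 (α = 3): (3−7)(3−5)(3−8)(3−2) = (−4)·(−2)·(−5)·1 = −40 ≡ 12, so v_4 = 12^{−1} = 12 (mod 13).
  i = 5 (α = 2): (2−7)(2−5)(2−8)(2−3) = (−5)·(−3)·(−6)·(−1) = 90 ≡ 12, so v_5 = 12^{−1} = 12 (mod 13).
  v = [12, 4, 12, 12, 12].
Step 2: syndromes of r = [8, 1, 5, 9, 10] (all sums mod 13).
  S_0 = Σ v_i r_i = 12·8 + 4·1 + 12·5 + 12·9 + 12·10 = 388 ≡ 11.
  S_1 = Σ v_i α_i r_i = 12·7·8 + 4·5·1 + 12·8·5 + 12·3·9 + 12·2·10 = 1736 ≡ 7.
  α_i^2 mod 13 = [10, 12, 12, 9, 4].
  S_2 = Σ v_i α_i^2 r_i = 12·10·8 + 4·12·1 + 12·12·5 + 12·9·9 + 12·4·10 = 3180 ≡ 8.
  S = (11, 7, 8) ≠ 0, so r is not a codeword (an error is present).
Step 3: locate the error. For a single error e at position i, S_ℓ = v_i·e·α_i^ℓ, so α_err = S_1/S_0.
  S_0^{−1} = 11^{−1} = 6 (mod 13), so α_err = 7·6 = 42 ≡ 3 = α_4. Error position i = 4.
  Consistency check: S_2/S_1 = 8·2 = 16 ≡ 3 = α_err ✓ (single-error assumption holds).
Step 4: error magnitude e = S_0/v_4 = S_0·∏_{j≠4}(α_4 − α_j) = 11·12 = 132 ≡ 2 (mod 13).
Step 5: correct position 4: c_4 = r_4 − e = 9 − 2 ≡ 7 (mod 13). Hence c = [8, 1, 5, 7, 10].
  Check: interpolating c through the α_i gives m(x) = 3 + 10·x (degree < 2) with m(α_i) = c_i for every i, so c is indeed a codeword.


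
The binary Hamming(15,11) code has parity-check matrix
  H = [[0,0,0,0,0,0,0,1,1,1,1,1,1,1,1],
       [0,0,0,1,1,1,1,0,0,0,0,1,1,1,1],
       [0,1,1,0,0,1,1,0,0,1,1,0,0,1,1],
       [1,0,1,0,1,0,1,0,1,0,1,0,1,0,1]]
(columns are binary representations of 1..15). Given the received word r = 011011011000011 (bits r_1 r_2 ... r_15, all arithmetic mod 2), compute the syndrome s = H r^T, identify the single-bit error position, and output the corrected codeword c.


s = (0, 0, 1, 0)^T, error position = 2, corrected codeword c = 001011011000011

Compute s = H r^T mod 2 one row at a time:
  s_1 = 1 + 1 + 0 + 0 + 0 + 0 + 1 + 1 = 4 ≡ 0 (mod 2).
  s_2 = 0 + 1 + 1 + 0 + 0 + 0 + 1 + 1 = 4 ≡ 0 (mod 2).
  s_3 = 1 + 1 + 1 + 0 + 0 + 0 + 1 + 1 = 5 ≡ 1 (mod 2).
  s_4 = 0 + 1 + 1 + 0 + 1 + 0 + 0 + 1 = 4 ≡ 0 (mod 2).
s = (0, 0, 1, 0)^T — this equals column 2 of H (binary 0010), so error is at position 2.
Correct: flip bit 2 of r = 011011011000011 to get c = 001011011000011.


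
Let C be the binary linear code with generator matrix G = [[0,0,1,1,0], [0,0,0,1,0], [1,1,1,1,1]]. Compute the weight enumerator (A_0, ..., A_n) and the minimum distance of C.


Weight distribution: A_0 = 1, A_1 = 2, A_2 = 1, A_3 = 1, A_4 = 2, A_5 = 1. Minimum distance d = 1.

Enumerate all 2^3 = 8 messages m ∈ F_2^3.
For each, compute codeword c = mG in F_2^5, then tally its weight.
  m = 000 → c = 00000, weight = 0.
  m = 100 → c = 00110, weight = 2.
  m = 010 → c = 00010, weight = 1.
  m = 110 → c = 00100, weight = 1.
  m = 001 → c = 11111, weight = 5.
  m = 101 → c = 11001, weight = 3.
  m = 011 → c = 11101, weight = 4.
  m = 111 → c = 11011, weight = 4.
Tally weights:
  weight 0: 1 codewords.
  weight 1: 2 codewords.
  weight 2: 1 codewords.
  weight 3: 1 codewords.
  weight 4: 2 codewords.
  weight 5: 1 codewords.
Minimum distance d = smallest w > 0 with A_w > 0 = 1.
Sanity: Σ A_w = 8 = 2^3 = 8 ✓.


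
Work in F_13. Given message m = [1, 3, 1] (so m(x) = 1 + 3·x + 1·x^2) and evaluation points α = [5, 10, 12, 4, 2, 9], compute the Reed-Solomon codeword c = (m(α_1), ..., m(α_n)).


c = [2, 1, 12, 3, 11, 5]

Message polynomial: m(x) = 1 + 3·x + 1·x^2 (mod 13).
For each evaluation point α_i, compute m(α_i) mod 13:
  α_1 = 5: Horner steps 1 → 8 → 2, so m(5) = 2.
  α_2 = 10: Horner steps 1 → 0 → 1, so m(10) = 1.
  α_3 = 12: Horner steps 1 → 2 → 12, so m(12) = 12.
  α_4 = 4: Horner steps 1 → 7 → 3, so m(4) = 3.
  α_5 = 2: Horner steps 1 → 5 → 11, so m(2) = 11.
  α_6 = 9: Horner steps 1 → 12 → 5, so m(9) = 5.
Codeword c = [2, 1, 12, 3, 11, 5] ∈ F_13^6.


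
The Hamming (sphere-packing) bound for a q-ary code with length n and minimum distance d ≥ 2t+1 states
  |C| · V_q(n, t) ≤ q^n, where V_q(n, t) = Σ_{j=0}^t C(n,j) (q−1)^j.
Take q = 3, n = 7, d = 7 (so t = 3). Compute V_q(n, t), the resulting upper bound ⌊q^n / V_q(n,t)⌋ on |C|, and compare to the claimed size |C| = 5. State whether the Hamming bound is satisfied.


V_q(n, t) = 379, q^n = 2187, Hamming bound = 5, |C| = 5 ≤ bound (satisfied).

Step 1: Compute V_q(n, t) = Σ_{j=0}^3 C(n, j) (q−1)^j.
  j = 0: C(7,0)·(2)^0 = 1·1 = 1.
  j = 1: C(7,1)·(2)^1 = 7·2 = 14.
  j = 2: C(7,2)·(2)^2 = 21·4 = 84.
  j = 3: C(7,3)·(2)^3 = 35·8 = 280.
  V_q(n, t) = 1 + 14 + 84 + 280 = 379.
Step 2: q^n = 3^7 = 2187.
Step 3: Hamming bound ⌊q^n / V_q(n,t)⌋ = ⌊2187/379⌋ = 5.
Step 4: Compare |C| = 5 to 5: satisfied.
The claimed |C| lies at the Hamming bound (tight).


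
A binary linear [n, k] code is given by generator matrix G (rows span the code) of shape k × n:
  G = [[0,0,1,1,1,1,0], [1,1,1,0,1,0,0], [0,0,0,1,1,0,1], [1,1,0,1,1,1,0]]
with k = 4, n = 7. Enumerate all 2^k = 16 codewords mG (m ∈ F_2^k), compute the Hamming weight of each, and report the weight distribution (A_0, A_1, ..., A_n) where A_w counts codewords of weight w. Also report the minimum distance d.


Weight distribution: A_0 = 1, A_1 = 1, A_2 = 1, A_3 = 4, A_4 = 5, A_5 = 3, A_6 = 1. Minimum distance d = 1.

Enumerate all 2^4 = 16 messages m ∈ F_2^4.
For each, compute codeword c = mG in F_2^7, then tally its weight.
  m = 0000 → c = 0000000, weight = 0.
  m = 1000 → c = 0011110, weight = 4.
  m = 0100 → c = 1110100, weight = 4.
  m = 1100 → c = 1101010, weight = 4.
  m = 0010 → c = 0001101, weight = 3.
  m = 1010 → c = 0010011, weight = 3.
  m = 0110 → c = 1111001, weight = 5.
  m = 1110 → c = 1100111, weight = 5.
  m = 0001 → c = 1101110, weight = 5.
  m = 1001 → c = 1110000, weight = 3.
  m = 0101 → c = 0011010, weight = 3.
  m = 1101 → c = 0000100, weight = 1.
  m = 0011 → c = 1100011, weight = 4.
  m = 1011 → c = 1111101, weight = 6.
  m = 0111 → c = 0010111, weight = 4.
  m = 1111 → c = 0001001, weight = 2.
Tally weights:
  weight 0: 1 codewords.
  weight 1: 1 codewords.
  weight 2: 1 codewords.
  weight 3: 4 codewords.
  weight 4: 5 codewords.
  weight 5: 3 codewords.
  weight 6: 1 codewords.
Minimum distance d = smallest w > 0 with A_w > 0 = 1.
Sanity: Σ A_w = 16 = 2^4 = 16 ✓.


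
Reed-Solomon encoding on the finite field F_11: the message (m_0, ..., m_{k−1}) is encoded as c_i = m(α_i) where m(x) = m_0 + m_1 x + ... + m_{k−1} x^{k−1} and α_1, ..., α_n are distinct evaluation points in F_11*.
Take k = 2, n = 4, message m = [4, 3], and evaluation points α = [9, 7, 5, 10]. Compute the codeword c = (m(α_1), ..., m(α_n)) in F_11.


c = [9, 3, 8, 1]

Message polynomial: m(x) = 4 + 3·x (mod 11).
For each evaluation point α_i, compute m(α_i) mod 11:
  α_1 = 9: Horner steps 3 → 9, so m(9) = 9.
  α_2 = 7: Horner steps 3 → 3, so m(7) = 3.
  α_3 = 5: Horner steps 3 → 8, so m(5) = 8.
  α_4 = 10: Horner steps 3 → 1, so m(10) = 1.
Codeword c = [9, 3, 8, 1] ∈ F_11^4.


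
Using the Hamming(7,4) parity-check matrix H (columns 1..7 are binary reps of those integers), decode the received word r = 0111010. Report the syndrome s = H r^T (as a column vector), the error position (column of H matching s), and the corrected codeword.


s = (0, 1, 1)^T, error position = 3, corrected codeword c = 0101010

Compute s = H r^T mod 2 one row at a time:
  s_1 = 1 + 0 + 1 + 0 = 2 ≡ 0 (mod 2).
  s_2 = 1 + 1 + 1 + 0 = 3 ≡ 1 (mod 2).
  s_3 = 0 + 1 + 0 + 0 = 1 ≡ 1 (mod 2).
s = (0, 1, 1)^T — this equals column 3 of H (binary 011), so error is at position 3.
Correct: flip bit 3 of r = 0111010 to get c = 0101010.


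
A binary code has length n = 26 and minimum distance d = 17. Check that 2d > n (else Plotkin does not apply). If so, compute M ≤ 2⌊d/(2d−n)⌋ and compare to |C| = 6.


Plotkin bound M ≤ 4; given |C| = 6 > bound (violated).

Check applicability: 2d = 34, n = 26.
2d − n = 8 > 0, so Plotkin applies.
Compute d/(2d−n) = 17/8 ≈ 2.1250.
⌊d/(2d−n)⌋ = 2.
Plotkin bound: M ≤ 2·2 = 4.
Given |C| = 6, check: VIOLATED.
This |C| is above the Plotkin bound, so no binary code with n = 26, d = 17 and 6 codewords exists.


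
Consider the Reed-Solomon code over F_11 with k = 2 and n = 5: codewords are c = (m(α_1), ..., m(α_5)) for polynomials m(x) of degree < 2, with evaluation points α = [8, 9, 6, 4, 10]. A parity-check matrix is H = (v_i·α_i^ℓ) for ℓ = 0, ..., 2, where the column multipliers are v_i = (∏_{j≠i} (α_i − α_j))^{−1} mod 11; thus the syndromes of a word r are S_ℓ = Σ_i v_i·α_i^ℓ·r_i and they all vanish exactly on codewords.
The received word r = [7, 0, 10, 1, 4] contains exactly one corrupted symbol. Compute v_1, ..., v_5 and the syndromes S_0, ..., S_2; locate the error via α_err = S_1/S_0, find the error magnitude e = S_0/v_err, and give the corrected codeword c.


S = (6, 2, 8), error at position 4, error magnitude e = 10, c = [7, 0, 10, 2, 4].

Step 1: column multipliers v_i = (∏_{j≠i}(α_i − α_j))^{−1} mod 11.
  i = 1 (α = 8): (8−9)(8−6)(8−4)(8−10) = (−1)·2·4·(−2) = 16 ≡ 5, so v_1 = 5^{−1} = 9 (mod 11).
  i = 2 (α = 9): (9−8)(9−6)(9−4)(9−10) = 1·3·5·(−1) = −15 ≡ 7, so v_2 = 7^{−1} = 8 (mod 11).
  i = 3 (α = 6): (6−8)(6−9)(6−4)(6−10) = (−2)·(−3)·2·(−4) = −48 ≡ 7, so v_3 = 7^{−1} = 8 (mod 11).
  i = 4 (α = 4): (4−8)(4−9)(4−6)(4−10) = (−4)·(−5)·(−2)·(−6) = 240 ≡ 9, so v_4 = 9^{−1} = 5 (mod 11).
  i = 5 (α = 10): (10−8)(10−9)(10−6)(10−4) = 2·1·4·6 = 48 ≡ 4, so v_5 = 4^{−1} = 3 (mod 11).
  v = [9, 8, 8, 5, 3].
Step 2: syndromes of r = [7, 0, 10, 1, 4] (all sums mod 11).
  S_0 = Σ v_i r_i = 9·7 + 8·0 + 8·10 + 5·1 + 3·4 = 160 ≡ 6.
  S_1 = Σ v_i α_i r_i = 9·8·7 + 8·9·0 + 8·6·10 + 5·4·1 + 3·10·4 = 1124 ≡ 2.
  α_i^2 mod 11 = [9, 4, 3, 5, 1].
  S_2 = Σ v_i α_i^2 r_i = 9·9·7 + 8·4·0 + 8·3·10 + 5·5·1 + 3·1·4 = 844 ≡ 8.
  S = (6, 2, 8) ≠ 0, so r is not a codeword (an error is present).
Step 3: locate the error. For a single error e at position i, S_ℓ = v_i·e·α_i^ℓ, so α_err = S_1/S_0.
  S_0^{−1} = 6^{−1} = 2 (mod 11), so α_err = 2·2 = 4 ≡ 4 = α_4. Error position i = 4.
  Consistency check: S_2/S_1 = 8·6 = 48 ≡ 4 = α_err ✓ (single-error assumption holds).
Step 4: error magnitude e = S_0/v_4 = S_0·∏_{j≠4}(α_4 − α_j) = 6·9 = 54 ≡ 10 (mod 11).
Step 5: correct position 4: c_4 = r_4 − e = 1 − 10 ≡ 2 (mod 11). Hence c = [7, 0, 10, 2, 4].
  Check: interpolating c through the α_i gives m(x) = 8 + 4·x (degree < 2) with m(α_i) = c_i for every i, so c is indeed a codeword.


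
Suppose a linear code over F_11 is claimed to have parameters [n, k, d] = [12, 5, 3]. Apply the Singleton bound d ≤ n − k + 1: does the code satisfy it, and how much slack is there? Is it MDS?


Singleton RHS = n − k + 1 = 8, slack = 5, bound satisfied, not MDS.

Singleton bound: d ≤ n − k + 1.
Here n = 12, k = 5, so n − k + 1 = 8.
Given d = 3, check d ≤ 8: YES.
Slack = (n − k + 1) − d = 5.
The code is NOT MDS (slack = 5 > 0).
Description: the claimed parameters are [12, 5, 3]_11; such a code would be non-MDS.


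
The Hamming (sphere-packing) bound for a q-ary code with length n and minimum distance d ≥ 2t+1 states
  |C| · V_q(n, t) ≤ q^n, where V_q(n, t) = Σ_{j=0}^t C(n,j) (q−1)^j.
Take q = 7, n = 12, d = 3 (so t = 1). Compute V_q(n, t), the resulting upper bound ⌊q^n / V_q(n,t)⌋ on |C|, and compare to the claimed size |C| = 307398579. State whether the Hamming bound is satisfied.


V_q(n, t) = 73, q^n = 13841287201, Hamming bound = 189606673, |C| = 307398579 > bound (violated).

Step 1: Compute V_q(n, t) = Σ_{j=0}^1 C(n, j) (q−1)^j.
  j = 0: C(12,0)·(6)^0 = 1·1 = 1.
  j = 1: C(12,1)·(6)^1 = 12·6 = 72.
  V_q(n, t) = 1 + 72 = 73.
Step 2: q^n = 7^12 = 13841287201.
Step 3: Hamming bound ⌊q^n / V_q(n,t)⌋ = ⌊13841287201/73⌋ = 189606673.
Step 4: Compare |C| = 307398579 to 189606673: violated.
The claimed |C| lies above the Hamming bound, so no 7-ary code of length 12 with d ≥ 3 can have 307398579 codewords.


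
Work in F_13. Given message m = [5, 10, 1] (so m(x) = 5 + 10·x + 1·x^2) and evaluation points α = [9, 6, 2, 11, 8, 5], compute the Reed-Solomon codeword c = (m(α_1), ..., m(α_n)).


c = [7, 10, 3, 2, 6, 2]

Message polynomial: m(x) = 5 + 10·x + 1·x^2 (mod 13).
For each evaluation point α_i, compute m(α_i) mod 13:
  α_1 = 9: Horner steps 1 → 6 → 7, so m(9) = 7.
  α_2 = 6: Horner steps 1 → 3 → 10, so m(6) = 10.
  α_3 = 2: Horner steps 1 → 12 → 3, so m(2) = 3.
  α_4 = 11: Horner steps 1 → 8 → 2, so m(11) = 2.
  α_5 = 8: Horner steps 1 → 5 → 6, so m(8) = 6.
  α_6 = 5: Horner steps 1 → 2 → 2, so m(5) = 2.
Codeword c = [7, 10, 3, 2, 6, 2] ∈ F_13^6.


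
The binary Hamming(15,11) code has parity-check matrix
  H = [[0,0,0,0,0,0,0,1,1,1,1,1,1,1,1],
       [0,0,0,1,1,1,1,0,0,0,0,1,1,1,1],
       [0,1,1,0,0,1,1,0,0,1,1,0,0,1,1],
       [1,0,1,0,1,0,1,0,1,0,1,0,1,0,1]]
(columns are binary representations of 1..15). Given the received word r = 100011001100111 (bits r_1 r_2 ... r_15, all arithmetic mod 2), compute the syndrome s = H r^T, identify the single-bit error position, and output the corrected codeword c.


s = (1, 1, 0, 1)^T, error position = 13, corrected codeword c = 100011001100011

Compute s = H r^T mod 2 one row at a time:
  s_1 = 0 + 1 + 1 + 0 + 0 + 1 + 1 + 1 = 5 ≡ 1 (mod 2).
  s_2 = 0 + 1 + 1 + 0 + 0 + 1 + 1 + 1 = 5 ≡ 1 (mod 2).
  s_3 = 0 + 0 + 1 + 0 + 1 + 0 + 1 + 1 = 4 ≡ 0 (mod 2).
  s_4 = 1 + 0 + 1 + 0 + 1 + 0 + 1 + 1 = 5 ≡ 1 (mod 2).
s = (1, 1, 0, 1)^T — this equals column 13 of H (binary 1101), so error is at position 13.
Correct: flip bit 13 of r = 100011001100111 to get c = 100011001100011.


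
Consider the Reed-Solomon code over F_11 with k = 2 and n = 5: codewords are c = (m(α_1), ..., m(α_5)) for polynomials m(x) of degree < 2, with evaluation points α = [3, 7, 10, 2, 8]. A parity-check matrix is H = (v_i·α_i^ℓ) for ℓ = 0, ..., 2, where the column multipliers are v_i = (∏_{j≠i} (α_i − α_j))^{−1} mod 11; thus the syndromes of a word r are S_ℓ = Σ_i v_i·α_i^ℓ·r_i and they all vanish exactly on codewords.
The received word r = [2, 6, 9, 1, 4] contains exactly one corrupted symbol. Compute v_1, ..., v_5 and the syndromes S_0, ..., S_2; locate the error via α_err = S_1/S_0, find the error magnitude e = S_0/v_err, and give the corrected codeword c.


S = (5, 7, 1), error at position 5, error magnitude e = 8, c = [2, 6, 9, 1, 7].

Step 1: column multipliers v_i = (∏_{j≠i}(α_i − α_j))^{−1} mod 11.
  i = 1 (α = 3): (3−7)(3−10)(3−2)(3−8) = (−4)·(−7)·1·(−5) = −140 ≡ 3, so v_1 = 3^{−1} = 4 (mod 11).
  i = 2 (α = 7): (7−3)(7−10)(7−2)(7−8) = 4·(−3)·5·(−1) = 60 ≡ 5, so v_2 = 5^{−1} = 9 (mod 11).
  i = 3 (α = 10): (10−3)(10−7)(10−2)(10−8) = 7·3·8·2 = 336 ≡ 6, so v_3 = 6^{−1} = 2 (mod 11).
  i = 4 (α = 2): (2−3)(2−7)(2−10)(2−8) = (−1)·(−5)·(−8)·(−6) = 240 ≡ 9, so v_4 = 9^{−1} = 5 (mod 11).
  i = 5 (α = 8): (8−3)(8−7)(8−10)(8−2) = 5·1·(−2)·6 = −60 ≡ 6, so v_5 = 6^{−1} = 2 (mod 11).
  v = [4, 9, 2, 5, 2].
Step 2: syndromes of r = [2, 6, 9, 1, 4] (all sums mod 11).
  S_0 = Σ v_i r_i = 4·2 + 9·6 + 2·9 + 5·1 + 2·4 = 93 ≡ 5.
  S_1 = Σ v_i α_i r_i = 4·3·2 + 9·7·6 + 2·10·9 + 5·2·1 + 2·8·4 = 656 ≡ 7.
  α_i^2 mod 11 = [9, 5, 1, 4, 9].
  S_2 = Σ v_i α_i^2 r_i = 4·9·2 + 9·5·6 + 2·1·9 + 5·4·1 + 2·9·4 = 452 ≡ 1.
  S = (5, 7, 1) ≠ 0, so r is not a codeword (an error is present).
Step 3: locate the error. For a single error e at position i, S_ℓ = v_i·e·α_i^ℓ, so α_err = S_1/S_0.
  S_0^{−1} = 5^{−1} = 9 (mod 11), so α_err = 7·9 = 63 ≡ 8 = α_5. Error position i = 5.
  Consistency check: S_2/S_1 = 1·8 = 8 ≡ 8 = α_err ✓ (single-error assumption holds).
Step 4: error magnitude e = S_0/v_5 = S_0·∏_{j≠5}(α_5 − α_j) = 5·6 = 30 ≡ 8 (mod 11).
Step 5: correct position 5: c_5 = r_5 − e = 4 − 8 ≡ 7 (mod 11). Hence c = [2, 6, 9, 1, 7].
  Check: interpolating c through the α_i gives m(x) = 10 + 1·x (degree < 2) with m(α_i) = c_i for every i, so c is indeed a codeword.


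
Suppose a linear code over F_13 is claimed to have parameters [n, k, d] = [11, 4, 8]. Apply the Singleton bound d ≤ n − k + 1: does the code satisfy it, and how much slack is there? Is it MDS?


Singleton RHS = n − k + 1 = 8, slack = 0, bound satisfied, MDS.

Singleton bound: d ≤ n − k + 1.
Here n = 11, k = 4, so n − k + 1 = 8.
Given d = 8, check d ≤ 8: YES.
Slack = (n − k + 1) − d = 0.
The code is MDS (slack = 0).
Description: the claimed parameters are [11, 4, 8]_13; such a code would be MDS (meets Singleton bound).


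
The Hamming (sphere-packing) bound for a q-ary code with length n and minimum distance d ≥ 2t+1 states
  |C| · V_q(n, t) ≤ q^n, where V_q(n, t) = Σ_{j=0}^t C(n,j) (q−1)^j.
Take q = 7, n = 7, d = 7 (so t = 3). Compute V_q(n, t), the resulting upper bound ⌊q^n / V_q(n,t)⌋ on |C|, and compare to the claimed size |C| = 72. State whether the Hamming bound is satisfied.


V_q(n, t) = 8359, q^n = 823543, Hamming bound = 98, |C| = 72 ≤ bound (satisfied).

Step 1: Compute V_q(n, t) = Σ_{j=0}^3 C(n, j) (q−1)^j.
  j = 0: C(7,0)·(6)^0 = 1·1 = 1.
  j = 1: C(7,1)·(6)^1 = 7·6 = 42.
  j = 2: C(7,2)·(6)^2 = 21·36 = 756.
  j = 3: C(7,3)·(6)^3 = 35·216 = 7560.
  V_q(n, t) = 1 + 42 + 756 + 7560 = 8359.
Step 2: q^n = 7^7 = 823543.
Step 3: Hamming bound ⌊q^n / V_q(n,t)⌋ = ⌊823543/8359⌋ = 98.
Step 4: Compare |C| = 72 to 98: satisfied.
The claimed |C| lies below the Hamming bound.


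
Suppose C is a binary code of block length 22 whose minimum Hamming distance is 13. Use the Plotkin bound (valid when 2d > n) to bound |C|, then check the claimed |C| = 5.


Plotkin bound M ≤ 6; given |C| = 5 ≤ bound (satisfied).

Check applicability: 2d = 26, n = 22.
2d − n = 4 > 0, so Plotkin applies.
Compute d/(2d−n) = 13/4 ≈ 3.2500.
⌊d/(2d−n)⌋ = 3.
Plotkin bound: M ≤ 2·3 = 6.
Given |C| = 5, check: satisfied.
This |C| is below the Plotkin bound.


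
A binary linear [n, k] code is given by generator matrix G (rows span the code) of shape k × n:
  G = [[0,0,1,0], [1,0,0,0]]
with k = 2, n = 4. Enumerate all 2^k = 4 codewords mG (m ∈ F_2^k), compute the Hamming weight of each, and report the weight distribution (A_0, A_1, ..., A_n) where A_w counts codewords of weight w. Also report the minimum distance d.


Weight distribution: A_0 = 1, A_1 = 2, A_2 = 1. Minimum distance d = 1.

Enumerate all 2^2 = 4 messages m ∈ F_2^2.
For each, compute codeword c = mG in F_2^4, then tally its weight.
  m = 00 → c = 0000, weight = 0.
  m = 10 → c = 0010, weight = 1.
  m = 01 → c = 1000, weight = 1.
  m = 11 → c = 1010, weight = 2.
Tally weights:
  weight 0: 1 codewords.
  weight 1: 2 codewords.
  weight 2: 1 codewords.
Minimum distance d = smallest w > 0 with A_w > 0 = 1.
Sanity: Σ A_w = 4 = 2^2 = 4 ✓.


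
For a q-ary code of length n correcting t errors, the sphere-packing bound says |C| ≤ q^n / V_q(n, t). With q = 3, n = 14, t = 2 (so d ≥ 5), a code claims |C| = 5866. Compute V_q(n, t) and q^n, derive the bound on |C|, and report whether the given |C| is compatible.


V_q(n, t) = 393, q^n = 4782969, Hamming bound = 12170, |C| = 5866 ≤ bound (satisfied).

Step 1: Compute V_q(n, t) = Σ_{j=0}^2 C(n, j) (q−1)^j.
  j = 0: C(14,0)·(2)^0 = 1·1 = 1.
  j = 1: C(14,1)·(2)^1 = 14·2 = 28.
  j = 2: C(14,2)·(2)^2 = 91·4 = 364.
  V_q(n, t) = 1 + 28 + 364 = 393.
Step 2: q^n = 3^14 = 4782969.
Step 3: Hamming bound ⌊q^n / V_q(n,t)⌋ = ⌊4782969/393⌋ = 12170.
Step 4: Compare |C| = 5866 to 12170: satisfied.
The claimed |C| lies below the Hamming bound.


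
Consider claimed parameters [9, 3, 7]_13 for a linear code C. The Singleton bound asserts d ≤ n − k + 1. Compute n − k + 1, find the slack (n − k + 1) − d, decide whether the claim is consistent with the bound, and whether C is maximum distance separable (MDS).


Singleton RHS = n − k + 1 = 7, slack = 0, bound satisfied, MDS.

Singleton bound: d ≤ n − k + 1.
Here n = 9, k = 3, so n − k + 1 = 7.
Given d = 7, check d ≤ 7: YES.
Slack = (n − k + 1) − d = 0.
The code is MDS (slack = 0).
Description: the claimed parameters are [9, 3, 7]_13; such a code would be MDS (meets Singleton bound).


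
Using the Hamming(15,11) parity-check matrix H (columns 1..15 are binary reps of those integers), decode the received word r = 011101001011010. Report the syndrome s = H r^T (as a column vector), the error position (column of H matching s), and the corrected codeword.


s = (0, 0, 1, 1)^T, error position = 3, corrected codeword c = 010101001011010

Compute s = H r^T mod 2 one row at a time:
  s_1 = 0 + 1 + 0 + 1 + 1 + 0 + 1 + 0 = 4 ≡ 0 (mod 2).
  s_2 = 1 + 0 + 1 + 0 + 1 + 0 + 1 + 0 = 4 ≡ 0 (mod 2).
  s_3 = 1 + 1 + 1 + 0 + 0 + 1 + 1 + 0 = 5 ≡ 1 (mod 2).
  s_4 = 0 + 1 + 0 + 0 + 1 + 1 + 0 + 0 = 3 ≡ 1 (mod 2).
s = (0, 0, 1, 1)^T — this equals column 3 of H (binary 0011), so error is at position 3.
Correct: flip bit 3 of r = 011101001011010 to get c = 010101001011010.


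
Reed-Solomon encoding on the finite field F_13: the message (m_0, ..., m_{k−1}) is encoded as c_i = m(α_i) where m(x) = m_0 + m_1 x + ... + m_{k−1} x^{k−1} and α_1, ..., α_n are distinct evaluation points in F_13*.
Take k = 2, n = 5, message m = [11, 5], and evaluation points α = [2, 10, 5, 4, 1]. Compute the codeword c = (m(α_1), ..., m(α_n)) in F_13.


c = [8, 9, 10, 5, 3]

Message polynomial: m(x) = 11 + 5·x (mod 13).
For each evaluation point α_i, compute m(α_i) mod 13:
  α_1 = 2: Horner steps 5 → 8, so m(2) = 8.
  α_2 = 10: Horner steps 5 → 9, so m(10) = 9.
  α_3 = 5: Horner steps 5 → 10, so m(5) = 10.
  α_4 = 4: Horner steps 5 → 5, so m(4) = 5.
  α_5 = 1: Horner steps 5 → 3, so m(1) = 3.
Codeword c = [8, 9, 10, 5, 3] ∈ F_13^5.


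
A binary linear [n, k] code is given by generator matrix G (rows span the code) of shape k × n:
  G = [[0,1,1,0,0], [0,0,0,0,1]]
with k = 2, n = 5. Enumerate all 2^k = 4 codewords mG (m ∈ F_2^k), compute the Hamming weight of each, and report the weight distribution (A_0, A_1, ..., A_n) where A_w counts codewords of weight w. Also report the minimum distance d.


Weight distribution: A_0 = 1, A_1 = 1, A_2 = 1, A_3 = 1. Minimum distance d = 1.

Enumerate all 2^2 = 4 messages m ∈ F_2^2.
For each, compute codeword c = mG in F_2^5, then tally its weight.
  m = 00 → c = 00000, weight = 0.
  m = 10 → c = 01100, weight = 2.
  m = 01 → c = 00001, weight = 1.
  m = 11 → c = 01101, weight = 3.
Tally weights:
  weight 0: 1 codewords.
  weight 1: 1 codewords.
  weight 2: 1 codewords.
  weight 3: 1 codewords.
Minimum distance d = smallest w > 0 with A_w > 0 = 1.
Sanity: Σ A_w = 4 = 2^2 = 4 ✓.


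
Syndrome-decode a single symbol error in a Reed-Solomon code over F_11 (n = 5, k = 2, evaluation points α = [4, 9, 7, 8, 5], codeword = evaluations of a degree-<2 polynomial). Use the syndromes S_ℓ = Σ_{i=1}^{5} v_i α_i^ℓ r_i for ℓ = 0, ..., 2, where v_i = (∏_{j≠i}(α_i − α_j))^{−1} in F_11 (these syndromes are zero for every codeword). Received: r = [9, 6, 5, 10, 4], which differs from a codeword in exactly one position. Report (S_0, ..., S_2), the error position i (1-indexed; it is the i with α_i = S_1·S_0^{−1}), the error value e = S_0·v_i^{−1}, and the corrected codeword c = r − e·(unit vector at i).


S = (1, 8, 9), error at position 4, error magnitude e = 10, c = [9, 6, 5, 0, 4].

Step 1: column multipliers v_i = (∏_{j≠i}(α_i − α_j))^{−1} mod 11.
  i = 1 (α = 4): (4−9)(4−7)(4−8)(4−5) = (−5)·(−3)·(−4)·(−1) = 60 ≡ 5, so v_1 = 5^{−1} = 9 (mod 11).
  i = 2 (α = 9): (9−4)(9−7)(9−8)(9−5) = 5·2·1·4 = 40 ≡ 7, so v_2 = 7^{−1} = 8 (mod 11).
  i = 3 (α = 7): (7−4)(7−9)(7−8)(7−5) = 3·(−2)·(−1)·2 = 12 ≡ 1, so v_3 = 1^{−1} = 1 (mod 11).
  i = 4 (α = 8): (8−4)(8−9)(8−7)(8−5) = 4·(−1)·1·3 = −12 ≡ 10, so v_4 = 10^{−1} = 10 (mod 11).
  i = 5 (α = 5): (5−4)(5−9)(5−7)(5−8) = 1·(−4)·(−2)·(−3) = −24 ≡ 9, so v_5 = 9^{−1} = 5 (mod 11).
  v = [9, 8, 1, 10, 5].
Step 2: syndromes of r = [9, 6, 5, 10, 4] (all sums mod 11).
  S_0 = Σ v_i r_i = 9·9 + 8·6 + 1·5 + 10·10 + 5·4 = 254 ≡ 1.
  S_1 = Σ v_i α_i r_i = 9·4·9 + 8·9·6 + 1·7·5 + 10·8·10 + 5·5·4 = 1691 ≡ 8.
  α_i^2 mod 11 = [5, 4, 5, 9, 3].
  S_2 = Σ v_i α_i^2 r_i = 9·5·9 + 8·4·6 + 1·5·5 + 10·9·10 + 5·3·4 = 1582 ≡ 9.
  S = (1, 8, 9) ≠ 0, so r is not a codeword (an error is present).
Step 3: locate the error. For a single error e at position i, S_ℓ = v_i·e·α_i^ℓ, so α_err = S_1/S_0.
  S_0^{−1} = 1^{−1} = 1 (mod 11), so α_err = 8·1 = 8 ≡ 8 = α_4. Error position i = 4.
  Consistency check: S_2/S_1 = 9·7 = 63 ≡ 8 = α_err ✓ (single-error assumption holds).
Step 4: error magnitude e = S_0/v_4 = S_0·∏_{j≠4}(α_4 − α_j) = 1·10 = 10 ≡ 10 (mod 11).
Step 5: correct position 4: c_4 = r_4 − e = 10 − 10 ≡ 0 (mod 11). Hence c = [9, 6, 5, 0, 4].
  Check: interpolating c through the α_i gives m(x) = 7 + 6·x (degree < 2) with m(α_i) = c_i for every i, so c is indeed a codeword.


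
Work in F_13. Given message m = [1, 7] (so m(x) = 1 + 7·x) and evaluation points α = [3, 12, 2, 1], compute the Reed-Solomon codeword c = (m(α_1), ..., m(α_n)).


c = [9, 7, 2, 8]

Message polynomial: m(x) = 1 + 7·x (mod 13).
For each evaluation point α_i, compute m(α_i) mod 13:
  α_1 = 3: Horner steps 7 → 9, so m(3) = 9.
  α_2 = 12: Horner steps 7 → 7, so m(12) = 7.
  α_3 = 2: Horner steps 7 → 2, so m(2) = 2.
  α_4 = 1: Horner steps 7 → 8, so m(1) = 8.
Codeword c = [9, 7, 2, 8] ∈ F_13^4.


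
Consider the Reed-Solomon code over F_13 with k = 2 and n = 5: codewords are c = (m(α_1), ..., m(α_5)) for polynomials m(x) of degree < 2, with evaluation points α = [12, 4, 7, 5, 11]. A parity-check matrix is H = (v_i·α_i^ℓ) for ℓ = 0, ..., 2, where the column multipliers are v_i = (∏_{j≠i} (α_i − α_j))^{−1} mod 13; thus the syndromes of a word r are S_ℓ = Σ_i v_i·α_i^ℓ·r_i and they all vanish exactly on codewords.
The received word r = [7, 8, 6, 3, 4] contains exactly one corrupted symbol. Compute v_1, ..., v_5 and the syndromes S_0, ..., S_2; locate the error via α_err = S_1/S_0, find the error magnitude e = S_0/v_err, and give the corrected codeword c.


S = (5, 3, 7), error at position 5, error magnitude e = 5, c = [7, 8, 6, 3, 12].

Step 1: column multipliers v_i = (∏_{j≠i}(α_i − α_j))^{−1} mod 13.
  i = 1 (α = 12): (12−4)(12−7)(12−5)(12−11) = 8·5·7·1 = 280 ≡ 7, so v_1 = 7^{−1} = 2 (mod 13).
  i = 2 (α = 4): (4−12)(4−7)(4−5)(4−11) = (−8)·(−3)·(−1)·(−7) = 168 ≡ 12, so v_2 = 12^{−1} = 12 (mod 13).
  i = 3 (α = 7): (7−12)(7−4)(7−5)(7−11) = (−5)·3·2·(−4) = 120 ≡ 3, so v_3 = 3^{−1} = 9 (mod 13).
  i = 4 (α = 5): (5−12)(5−4)(5−7)(5−11) = (−7)·1·(−2)·(−6) = −84 ≡ 7, so v_4 = 7^{−1} = 2 (mod 13).
  i = 5 (α = 11): (11−12)(11−4)(11−7)(11−5) = (−1)·7·4·6 = −168 ≡ 1, so v_5 = 1^{−1} = 1 (mod 13).
  v = [2, 12, 9, 2, 1].
Step 2: syndromes of r = [7, 8, 6, 3, 4] (all sums mod 13).
  S_0 = Σ v_i r_i = 2·7 + 12·8 + 9·6 + 2·3 + 1·4 = 174 ≡ 5.
  S_1 = Σ v_i α_i r_i = 2·12·7 + 12·4·8 + 9·7·6 + 2·5·3 + 1·11·4 = 1004 ≡ 3.
  α_i^2 mod 13 = [1, 3, 10, 12, 4].
  S_2 = Σ v_i α_i^2 r_i = 2·1·7 + 12·3·8 + 9·10·6 + 2·12·3 + 1·4·4 = 930 ≡ 7.
  S = (5, 3, 7) ≠ 0, so r is not a codeword (an error is present).
Step 3: locate the error. For a single error e at position i, S_ℓ = v_i·e·α_i^ℓ, so α_err = S_1/S_0.
  S_0^{−1} = 5^{−1} = 8 (mod 13), so α_err = 3·8 = 24 ≡ 11 = α_5. Error position i = 5.
  Consistency check: S_2/S_1 = 7·9 = 63 ≡ 11 = α_err ✓ (single-error assumption holds).
Step 4: error magnitude e = S_0/v_5 = S_0·∏_{j≠5}(α_5 − α_j) = 5·1 = 5 ≡ 5 (mod 13).
Step 5: correct position 5: c_5 = r_5 − e = 4 − 5 ≡ 12 (mod 13). Hence c = [7, 8, 6, 3, 12].
  Check: interpolating c through the α_i gives m(x) = 2 + 8·x (degree < 2) with m(α_i) = c_i for every i, so c is indeed a codeword.


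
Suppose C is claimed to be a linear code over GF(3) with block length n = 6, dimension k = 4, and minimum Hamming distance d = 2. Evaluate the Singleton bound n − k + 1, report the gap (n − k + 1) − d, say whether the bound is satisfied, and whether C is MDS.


Singleton RHS = n − k + 1 = 3, slack = 1, bound satisfied, not MDS.

Singleton bound: d ≤ n − k + 1.
Here n = 6, k = 4, so n − k + 1 = 3.
Given d = 2, check d ≤ 3: YES.
Slack = (n − k + 1) − d = 1.
The code is NOT MDS (slack = 1 > 0).
Description: the claimed parameters are [6, 4, 2]_3; such a code would be non-MDS.


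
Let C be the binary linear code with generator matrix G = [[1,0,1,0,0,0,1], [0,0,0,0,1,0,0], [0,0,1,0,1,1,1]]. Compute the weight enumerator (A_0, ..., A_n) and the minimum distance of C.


Weight distribution: A_0 = 1, A_1 = 1, A_2 = 1, A_3 = 3, A_4 = 2. Minimum distance d = 1.

Enumerate all 2^3 = 8 messages m ∈ F_2^3.
For each, compute codeword c = mG in F_2^7, then tally its weight.
  m = 000 → c = 0000000, weight = 0.
  m = 100 → c = 1010001, weight = 3.
  m = 010 → c = 0000100, weight = 1.
  m = 110 → c = 1010101, weight = 4.
  m = 001 → c = 0010111, weight = 4.
  m = 101 → c = 1000110, weight = 3.
  m = 011 → c = 0010011, weight = 3.
  m = 111 → c = 1000010, weight = 2.
Tally weights:
  weight 0: 1 codewords.
  weight 1: 1 codewords.
  weight 2: 1 codewords.
  weight 3: 3 codewords.
  weight 4: 2 codewords.
Minimum distance d = smallest w > 0 with A_w > 0 = 1.
Sanity: Σ A_w = 8 = 2^3 = 8 ✓.


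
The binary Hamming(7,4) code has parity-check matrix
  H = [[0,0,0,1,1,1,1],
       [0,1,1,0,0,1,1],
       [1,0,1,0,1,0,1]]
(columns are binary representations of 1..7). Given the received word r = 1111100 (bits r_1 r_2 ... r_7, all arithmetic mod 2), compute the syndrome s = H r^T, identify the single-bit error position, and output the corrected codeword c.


s = (0, 0, 1)^T, error position = 1, corrected codeword c = 0111100

Compute s = H r^T mod 2 one row at a time:
  s_1 = 1 + 1 + 0 + 0 = 2 ≡ 0 (mod 2).
  s_2 = 1 + 1 + 0 + 0 = 2 ≡ 0 (mod 2).
  s_3 = 1 + 1 + 1 + 0 = 3 ≡ 1 (mod 2).
s = (0, 0, 1)^T — this equals column 1 of H (binary 001), so error is at position 1.
Correct: flip bit 1 of r = 1111100 to get c = 0111100.


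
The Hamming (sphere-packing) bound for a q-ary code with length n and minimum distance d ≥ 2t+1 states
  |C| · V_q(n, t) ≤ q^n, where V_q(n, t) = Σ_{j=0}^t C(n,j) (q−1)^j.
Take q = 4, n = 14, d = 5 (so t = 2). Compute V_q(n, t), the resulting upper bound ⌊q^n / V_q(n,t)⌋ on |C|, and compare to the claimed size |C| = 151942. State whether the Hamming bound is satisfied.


V_q(n, t) = 862, q^n = 268435456, Hamming bound = 311410, |C| = 151942 ≤ bound (satisfied).

Step 1: Compute V_q(n, t) = Σ_{j=0}^2 C(n, j) (q−1)^j.
  j = 0: C(14,0)·(3)^0 = 1·1 = 1.
  j = 1: C(14,1)·(3)^1 = 14·3 = 42.
  j = 2: C(14,2)·(3)^2 = 91·9 = 819.
  V_q(n, t) = 1 + 42 + 819 = 862.
Step 2: q^n = 4^14 = 268435456.
Step 3: Hamming bound ⌊q^n / V_q(n,t)⌋ = ⌊268435456/862⌋ = 311410.
Step 4: Compare |C| = 151942 to 311410: satisfied.
The claimed |C| lies below the Hamming bound.


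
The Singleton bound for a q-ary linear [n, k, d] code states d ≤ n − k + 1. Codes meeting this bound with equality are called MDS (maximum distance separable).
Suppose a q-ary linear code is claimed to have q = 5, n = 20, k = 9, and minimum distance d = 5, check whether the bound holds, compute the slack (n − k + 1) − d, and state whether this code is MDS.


Singleton RHS = n − k + 1 = 12, slack = 7, bound satisfied, not MDS.

Singleton bound: d ≤ n − k + 1.
Here n = 20, k = 9, so n − k + 1 = 12.
Given d = 5, check d ≤ 12: YES.
Slack = (n − k + 1) − d = 7.
The code is NOT MDS (slack = 7 > 0).
Description: the claimed parameters are [20, 9, 5]_5; such a code would be non-MDS.


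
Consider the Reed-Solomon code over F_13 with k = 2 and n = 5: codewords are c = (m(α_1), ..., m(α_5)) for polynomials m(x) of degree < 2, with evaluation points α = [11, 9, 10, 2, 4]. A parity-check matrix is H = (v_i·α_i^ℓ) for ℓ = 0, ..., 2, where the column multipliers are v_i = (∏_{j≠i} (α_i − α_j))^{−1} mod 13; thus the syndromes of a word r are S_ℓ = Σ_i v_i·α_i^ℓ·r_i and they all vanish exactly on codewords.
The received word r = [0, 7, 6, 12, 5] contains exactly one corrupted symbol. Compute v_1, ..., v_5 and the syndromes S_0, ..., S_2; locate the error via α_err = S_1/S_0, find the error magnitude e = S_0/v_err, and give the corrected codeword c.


S = (12, 3, 4), error at position 3, error magnitude e = 9, c = [0, 7, 10, 12, 5].

Step 1: column multipliers v_i = (∏_{j≠i}(α_i − α_j))^{−1} mod 13.
  i = 1 (α = 11): (11−9)(11−10)(11−2)(11−4) = 2·1·9·7 = 126 ≡ 9, so v_1 = 9^{−1} = 3 (mod 13).
  i = 2 (α = 9): (9−11)(9−10)(9−2)(9−4) = (−2)·(−1)·7·5 = 70 ≡ 5, so v_2 = 5^{−1} = 8 (mod 13).
  i = 3 (α = 10): (10−11)(10−9)(10−2)(10−4) = (−1)·1·8·6 = −48 ≡ 4, so v_3 = 4^{−1} = 10 (mod 13).
  i = 4 (α = 2): (2−11)(2−9)(2−10)(2−4) = (−9)·(−7)·(−8)·(−2) = 1008 ≡ 7, so v_4 = 7^{−1} = 2 (mod 13).
  i = 5 (α = 4): (4−11)(4−9)(4−10)(4−2) = (−7)·(−5)·(−6)·2 = −420 ≡ 9, so v_5 = 9^{−1} = 3 (mod 13).
  v = [3, 8, 10, 2, 3].
Step 2: syndromes of r = [0, 7, 6, 12, 5] (all sums mod 13).
  S_0 = Σ v_i r_i = 3·0 + 8·7 + 10·6 + 2·12 + 3·5 = 155 ≡ 12.
  S_1 = Σ v_i α_i r_i = 3·11·0 + 8·9·7 + 10·10·6 + 2·2·12 + 3·4·5 = 1212 ≡ 3.
  α_i^2 mod 13 = [4, 3, 9, 4, 3].
  S_2 = Σ v_i α_i^2 r_i = 3·4·0 + 8·3·7 + 10·9·6 + 2·4·12 + 3·3·5 = 849 ≡ 4.
  S = (12, 3, 4) ≠ 0, so r is not a codeword (an error is present).
Step 3: locate the error. For a single error e at position i, S_ℓ = v_i·e·α_i^ℓ, so α_err = S_1/S_0.
  S_0^{−1} = 12^{−1} = 12 (mod 13), so α_err = 3·12 = 36 ≡ 10 = α_3. Error position i = 3.
  Consistency check: S_2/S_1 = 4·9 = 36 ≡ 10 = α_err ✓ (single-error assumption holds).
Step 4: error magnitude e = S_0/v_3 = S_0·∏_{j≠3}(α_3 − α_j) = 12·4 = 48 ≡ 9 (mod 13).
Step 5: correct position 3: c_3 = r_3 − e = 6 − 9 ≡ 10 (mod 13). Hence c = [0, 7, 10, 12, 5].
  Check: interpolating c through the α_i gives m(x) = 6 + 3·x (degree < 2) with m(α_i) = c_i for every i, so c is indeed a codeword.
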